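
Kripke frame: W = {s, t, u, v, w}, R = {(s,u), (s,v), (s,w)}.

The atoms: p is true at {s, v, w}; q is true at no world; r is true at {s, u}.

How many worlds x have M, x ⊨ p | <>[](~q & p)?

3

s: p is T, <>[](~q & p) is T. ✓
t: p is F, <>[](~q & p) is F. ✗
u: p is F, <>[](~q & p) is F. ✗
v: p is T, <>[](~q & p) is F. ✓
w: p is T, <>[](~q & p) is F. ✓
Satisfying worlds: {s, v, w}.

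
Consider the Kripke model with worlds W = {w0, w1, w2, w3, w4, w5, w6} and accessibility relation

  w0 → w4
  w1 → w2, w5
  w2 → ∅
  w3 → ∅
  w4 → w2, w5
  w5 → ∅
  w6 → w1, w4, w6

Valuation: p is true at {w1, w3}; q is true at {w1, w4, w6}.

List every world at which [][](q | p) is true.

w0: successors {w4}; [](q | p) there: w4:F. ✗
w1: successors {w2, w5}; [](q | p) there: w2:T, w5:T. ✓
w2: no successors, so [][](q | p) holds vacuously. ✓
w3: no successors, so [][](q | p) holds vacuously. ✓
w4: successors {w2, w5}; [](q | p) there: w2:T, w5:T. ✓
w5: no successors, so [][](q | p) holds vacuously. ✓
w6: successors {w1, w4, w6}; [](q | p) there: w1:F, w4:F, w6:T. ✗

{w1, w2, w3, w4, w5}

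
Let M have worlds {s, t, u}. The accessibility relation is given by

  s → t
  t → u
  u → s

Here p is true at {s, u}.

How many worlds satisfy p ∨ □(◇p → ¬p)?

2

s: p is T, □(◇p → ¬p) is T. ✓
t: p is F, □(◇p → ¬p) is F. ✗
u: p is T, □(◇p → ¬p) is T. ✓
Satisfying worlds: {s, u}.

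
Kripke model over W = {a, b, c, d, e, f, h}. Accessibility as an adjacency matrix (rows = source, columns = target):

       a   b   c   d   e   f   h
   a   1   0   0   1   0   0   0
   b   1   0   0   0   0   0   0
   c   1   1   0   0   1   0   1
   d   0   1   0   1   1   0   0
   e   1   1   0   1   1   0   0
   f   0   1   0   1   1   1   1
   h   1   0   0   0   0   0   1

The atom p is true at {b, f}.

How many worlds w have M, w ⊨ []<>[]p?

a: successors {a, d}; <>[]p there: a:F, d:F. ✗
b: successors {a}; <>[]p there: a:F. ✗
c: successors {a, b, e, h}; <>[]p there: a:F, b:F, e:F, h:F. ✗
d: successors {b, d, e}; <>[]p there: b:F, d:F, e:F. ✗
e: successors {a, b, d, e}; <>[]p there: a:F, b:F, d:F, e:F. ✗
f: successors {b, d, e, f, h}; <>[]p there: b:F, d:F, e:F, f:F, h:F. ✗
h: successors {a, h}; <>[]p there: a:F, h:F. ✗
Satisfying worlds: ∅.

0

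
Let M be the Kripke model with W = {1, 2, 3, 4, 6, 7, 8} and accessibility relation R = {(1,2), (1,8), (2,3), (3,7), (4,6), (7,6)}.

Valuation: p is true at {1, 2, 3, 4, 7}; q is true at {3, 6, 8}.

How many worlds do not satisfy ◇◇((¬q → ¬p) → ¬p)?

1: successors {2, 8}; ◇((¬q → ¬p) → ¬p) there: 2:F, 8:F. ✗
2: successors {3}; ◇((¬q → ¬p) → ¬p) there: 3:T. ✓
3: successors {7}; ◇((¬q → ¬p) → ¬p) there: 7:T. ✓
4: successors {6}; ◇((¬q → ¬p) → ¬p) there: 6:F. ✗
6: no successors, so ◇◇((¬q → ¬p) → ¬p) fails. ✗
7: successors {6}; ◇((¬q → ¬p) → ¬p) there: 6:F. ✗
8: no successors, so ◇◇((¬q → ¬p) → ¬p) fails. ✗
Satisfying worlds: {2, 3}.
So ◇◇((¬q → ¬p) → ¬p) fails at the other 5 worlds.

5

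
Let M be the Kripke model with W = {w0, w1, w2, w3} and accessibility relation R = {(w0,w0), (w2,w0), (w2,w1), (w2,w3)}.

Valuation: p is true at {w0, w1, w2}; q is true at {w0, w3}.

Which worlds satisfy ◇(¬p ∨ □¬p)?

{w2}

w0: successors {w0}; ¬p ∨ □¬p there: w0:F. ✗
w1: no successors, so ◇(¬p ∨ □¬p) fails. ✗
w2: successors {w0, w1, w3}; ¬p ∨ □¬p there: w0:F, w1:T, w3:T. ✓
w3: no successors, so ◇(¬p ∨ □¬p) fails. ✗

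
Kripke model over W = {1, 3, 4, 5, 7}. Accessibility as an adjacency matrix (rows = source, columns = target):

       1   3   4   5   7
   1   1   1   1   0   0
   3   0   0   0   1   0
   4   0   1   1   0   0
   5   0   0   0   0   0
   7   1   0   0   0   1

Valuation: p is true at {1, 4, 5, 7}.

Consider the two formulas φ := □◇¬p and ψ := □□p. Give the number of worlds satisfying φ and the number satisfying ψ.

1 and 2

For □◇¬p:
1: successors {1, 3, 4}; ◇¬p there: 1:T, 3:F, 4:T. ✗
3: successors {5}; ◇¬p there: 5:F. ✗
4: successors {3, 4}; ◇¬p there: 3:F, 4:T. ✗
5: no successors, so □◇¬p holds vacuously. ✓
7: successors {1, 7}; ◇¬p there: 1:T, 7:F. ✗
— 1 world.
For □□p:
1: successors {1, 3, 4}; □p there: 1:F, 3:T, 4:F. ✗
3: successors {5}; □p there: 5:T. ✓
4: successors {3, 4}; □p there: 3:T, 4:F. ✗
5: no successors, so □□p holds vacuously. ✓
7: successors {1, 7}; □p there: 1:F, 7:T. ✗
— 2 worlds.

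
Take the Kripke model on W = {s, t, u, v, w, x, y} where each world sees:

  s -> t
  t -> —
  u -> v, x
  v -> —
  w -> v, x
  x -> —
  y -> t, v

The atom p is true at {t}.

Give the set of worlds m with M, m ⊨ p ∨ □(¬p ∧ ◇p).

{t, v, x}

s: p is F, □(¬p ∧ ◇p) is F. ✗
t: p is T, □(¬p ∧ ◇p) is T. ✓
u: p is F, □(¬p ∧ ◇p) is F. ✗
v: p is F, □(¬p ∧ ◇p) is T. ✓
w: p is F, □(¬p ∧ ◇p) is F. ✗
x: p is F, □(¬p ∧ ◇p) is T. ✓
y: p is F, □(¬p ∧ ◇p) is F. ✗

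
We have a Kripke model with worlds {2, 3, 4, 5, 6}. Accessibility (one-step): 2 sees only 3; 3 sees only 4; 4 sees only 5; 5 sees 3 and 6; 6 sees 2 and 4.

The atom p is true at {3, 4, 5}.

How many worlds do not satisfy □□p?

2: successors {3}; □p there: 3:T. ✓
3: successors {4}; □p there: 4:T. ✓
4: successors {5}; □p there: 5:F. ✗
5: successors {3, 6}; □p there: 3:T, 6:F. ✗
6: successors {2, 4}; □p there: 2:T, 4:T. ✓
Satisfying worlds: {2, 3, 6}.
So □□p fails at the other 2 worlds.

2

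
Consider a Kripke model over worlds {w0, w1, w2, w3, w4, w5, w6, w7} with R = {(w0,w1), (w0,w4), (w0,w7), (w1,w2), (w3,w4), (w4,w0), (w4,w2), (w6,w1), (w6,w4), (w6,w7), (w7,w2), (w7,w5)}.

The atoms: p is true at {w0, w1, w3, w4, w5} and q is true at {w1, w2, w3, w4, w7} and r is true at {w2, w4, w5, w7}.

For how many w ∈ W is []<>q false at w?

w0: successors {w1, w4, w7}; <>q there: w1:T, w4:T, w7:T. ✓
w1: successors {w2}; <>q there: w2:F. ✗
w2: no successors, so []<>q holds vacuously. ✓
w3: successors {w4}; <>q there: w4:T. ✓
w4: successors {w0, w2}; <>q there: w0:T, w2:F. ✗
w5: no successors, so []<>q holds vacuously. ✓
w6: successors {w1, w4, w7}; <>q there: w1:T, w4:T, w7:T. ✓
w7: successors {w2, w5}; <>q there: w2:F, w5:F. ✗
Satisfying worlds: {w0, w2, w3, w5, w6}.
So []<>q fails at the other 3 worlds.

3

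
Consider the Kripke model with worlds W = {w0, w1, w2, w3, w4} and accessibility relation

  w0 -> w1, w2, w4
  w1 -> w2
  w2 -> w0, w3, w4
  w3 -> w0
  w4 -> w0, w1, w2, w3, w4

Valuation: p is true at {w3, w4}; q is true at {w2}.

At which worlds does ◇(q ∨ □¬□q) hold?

w0: successors {w1, w2, w4}; q ∨ □¬□q there: w1:T, w2:T, w4:F. ✓
w1: successors {w2}; q ∨ □¬□q there: w2:T. ✓
w2: successors {w0, w3, w4}; q ∨ □¬□q there: w0:F, w3:T, w4:F. ✓
w3: successors {w0}; q ∨ □¬□q there: w0:F. ✗
w4: successors {w0, w1, w2, w3, w4}; q ∨ □¬□q there: w0:F, w1:T, w2:T, w3:T, w4:F. ✓

{w0, w1, w2, w4}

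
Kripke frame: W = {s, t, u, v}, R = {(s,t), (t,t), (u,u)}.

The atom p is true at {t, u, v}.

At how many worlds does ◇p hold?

s: successors {t}; p there: t:T. ✓
t: successors {t}; p there: t:T. ✓
u: successors {u}; p there: u:T. ✓
v: no successors, so ◇p fails. ✗
Satisfying worlds: {s, t, u}.

3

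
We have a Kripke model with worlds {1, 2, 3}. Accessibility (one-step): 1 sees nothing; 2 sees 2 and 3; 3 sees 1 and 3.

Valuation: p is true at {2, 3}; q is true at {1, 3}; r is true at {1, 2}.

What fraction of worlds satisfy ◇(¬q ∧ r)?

1: no successors, so ◇(¬q ∧ r) fails. ✗
2: successors {2, 3}; ¬q ∧ r there: 2:T, 3:F. ✓
3: successors {1, 3}; ¬q ∧ r there: 1:F, 3:F. ✗
That's 1 of 3 worlds, so 1/3.

1/3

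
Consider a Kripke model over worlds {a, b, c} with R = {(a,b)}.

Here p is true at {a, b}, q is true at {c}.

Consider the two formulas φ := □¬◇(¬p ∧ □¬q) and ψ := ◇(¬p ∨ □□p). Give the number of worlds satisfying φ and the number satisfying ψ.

For □¬◇(¬p ∧ □¬q):
a: successors {b}; ¬◇(¬p ∧ □¬q) there: b:T. ✓
b: no successors, so □¬◇(¬p ∧ □¬q) holds vacuously. ✓
c: no successors, so □¬◇(¬p ∧ □¬q) holds vacuously. ✓
— 3 worlds.
For ◇(¬p ∨ □□p):
a: successors {b}; ¬p ∨ □□p there: b:T. ✓
b: no successors, so ◇(¬p ∨ □□p) fails. ✗
c: no successors, so ◇(¬p ∨ □□p) fails. ✗
— 1 world.

3 and 1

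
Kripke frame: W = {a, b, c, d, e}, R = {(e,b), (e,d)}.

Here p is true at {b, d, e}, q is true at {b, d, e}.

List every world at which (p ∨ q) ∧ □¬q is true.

a: p ∨ q is F, □¬q is T. ✗
b: p ∨ q is T, □¬q is T. ✓
c: p ∨ q is F, □¬q is T. ✗
d: p ∨ q is T, □¬q is T. ✓
e: p ∨ q is T, □¬q is F. ✗

{b, d}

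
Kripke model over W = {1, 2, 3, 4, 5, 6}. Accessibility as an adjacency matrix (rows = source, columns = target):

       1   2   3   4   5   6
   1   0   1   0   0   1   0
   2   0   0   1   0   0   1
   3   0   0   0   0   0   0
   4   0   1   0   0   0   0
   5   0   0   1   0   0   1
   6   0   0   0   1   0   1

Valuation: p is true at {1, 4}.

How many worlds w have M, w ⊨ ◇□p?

1: successors {2, 5}; □p there: 2:F, 5:F. ✗
2: successors {3, 6}; □p there: 3:T, 6:F. ✓
3: no successors, so ◇□p fails. ✗
4: successors {2}; □p there: 2:F. ✗
5: successors {3, 6}; □p there: 3:T, 6:F. ✓
6: successors {4, 6}; □p there: 4:F, 6:F. ✗
Satisfying worlds: {2, 5}.

2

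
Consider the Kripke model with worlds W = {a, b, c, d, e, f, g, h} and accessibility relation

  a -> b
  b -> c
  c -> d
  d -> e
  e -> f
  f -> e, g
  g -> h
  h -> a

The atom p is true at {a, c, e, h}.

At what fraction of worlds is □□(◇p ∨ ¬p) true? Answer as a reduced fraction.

1/2

a: successors {b}; □(◇p ∨ ¬p) there: b:F. ✗
b: successors {c}; □(◇p ∨ ¬p) there: c:T. ✓
c: successors {d}; □(◇p ∨ ¬p) there: d:F. ✗
d: successors {e}; □(◇p ∨ ¬p) there: e:T. ✓
e: successors {f}; □(◇p ∨ ¬p) there: f:F. ✗
f: successors {e, g}; □(◇p ∨ ¬p) there: e:T, g:T. ✓
g: successors {h}; □(◇p ∨ ¬p) there: h:F. ✗
h: successors {a}; □(◇p ∨ ¬p) there: a:T. ✓
That's 4 of 8 worlds, so 4/8 = 1/2.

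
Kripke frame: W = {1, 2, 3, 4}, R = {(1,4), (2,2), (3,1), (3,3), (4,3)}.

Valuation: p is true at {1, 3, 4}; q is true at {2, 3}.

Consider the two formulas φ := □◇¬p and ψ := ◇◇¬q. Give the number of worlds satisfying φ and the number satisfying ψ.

For □◇¬p:
1: successors {4}; ◇¬p there: 4:F. ✗
2: successors {2}; ◇¬p there: 2:T. ✓
3: successors {1, 3}; ◇¬p there: 1:F, 3:F. ✗
4: successors {3}; ◇¬p there: 3:F. ✗
— 1 world.
For ◇◇¬q:
1: successors {4}; ◇¬q there: 4:F. ✗
2: successors {2}; ◇¬q there: 2:F. ✗
3: successors {1, 3}; ◇¬q there: 1:T, 3:T. ✓
4: successors {3}; ◇¬q there: 3:T. ✓
— 2 worlds.

1 and 2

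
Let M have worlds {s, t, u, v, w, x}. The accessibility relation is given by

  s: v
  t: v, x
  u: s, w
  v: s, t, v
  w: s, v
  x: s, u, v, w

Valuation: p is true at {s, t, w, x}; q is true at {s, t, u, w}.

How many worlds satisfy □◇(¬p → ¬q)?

s: successors {v}; ◇(¬p → ¬q) there: v:T. ✓
t: successors {v, x}; ◇(¬p → ¬q) there: v:T, x:T. ✓
u: successors {s, w}; ◇(¬p → ¬q) there: s:T, w:T. ✓
v: successors {s, t, v}; ◇(¬p → ¬q) there: s:T, t:T, v:T. ✓
w: successors {s, v}; ◇(¬p → ¬q) there: s:T, v:T. ✓
x: successors {s, u, v, w}; ◇(¬p → ¬q) there: s:T, u:T, v:T, w:T. ✓
Satisfying worlds: {s, t, u, v, w, x}.

6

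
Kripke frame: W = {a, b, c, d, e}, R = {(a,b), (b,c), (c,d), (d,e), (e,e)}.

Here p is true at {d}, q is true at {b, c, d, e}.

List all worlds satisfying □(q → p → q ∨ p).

{a, b, c, d, e}

a: successors {b}; q → p → q ∨ p there: b:T. ✓
b: successors {c}; q → p → q ∨ p there: c:T. ✓
c: successors {d}; q → p → q ∨ p there: d:T. ✓
d: successors {e}; q → p → q ∨ p there: e:T. ✓
e: successors {e}; q → p → q ∨ p there: e:T. ✓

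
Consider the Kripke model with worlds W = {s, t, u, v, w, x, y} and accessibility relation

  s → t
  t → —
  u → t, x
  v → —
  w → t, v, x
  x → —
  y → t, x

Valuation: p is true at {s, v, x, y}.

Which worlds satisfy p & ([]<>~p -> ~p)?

s: p is T, []<>~p -> ~p is T. ✓
t: p is F, []<>~p -> ~p is T. ✗
u: p is F, []<>~p -> ~p is T. ✗
v: p is T, []<>~p -> ~p is F. ✗
w: p is F, []<>~p -> ~p is T. ✗
x: p is T, []<>~p -> ~p is F. ✗
y: p is T, []<>~p -> ~p is T. ✓

{s, y}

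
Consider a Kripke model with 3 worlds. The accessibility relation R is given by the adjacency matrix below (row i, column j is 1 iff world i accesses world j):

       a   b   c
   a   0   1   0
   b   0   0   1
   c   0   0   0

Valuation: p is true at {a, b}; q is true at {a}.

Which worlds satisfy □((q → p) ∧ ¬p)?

a: successors {b}; (q → p) ∧ ¬p there: b:F. ✗
b: successors {c}; (q → p) ∧ ¬p there: c:T. ✓
c: no successors, so □((q → p) ∧ ¬p) holds vacuously. ✓

{b, c}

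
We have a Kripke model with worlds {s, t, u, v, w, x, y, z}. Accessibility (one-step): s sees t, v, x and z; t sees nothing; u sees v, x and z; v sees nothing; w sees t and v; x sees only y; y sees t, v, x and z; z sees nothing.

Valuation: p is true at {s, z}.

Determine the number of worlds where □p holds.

3

s: successors {t, v, x, z}; p there: t:F, v:F, x:F, z:T. ✗
t: no successors, so □p holds vacuously. ✓
u: successors {v, x, z}; p there: v:F, x:F, z:T. ✗
v: no successors, so □p holds vacuously. ✓
w: successors {t, v}; p there: t:F, v:F. ✗
x: successors {y}; p there: y:F. ✗
y: successors {t, v, x, z}; p there: t:F, v:F, x:F, z:T. ✗
z: no successors, so □p holds vacuously. ✓
Satisfying worlds: {t, v, z}.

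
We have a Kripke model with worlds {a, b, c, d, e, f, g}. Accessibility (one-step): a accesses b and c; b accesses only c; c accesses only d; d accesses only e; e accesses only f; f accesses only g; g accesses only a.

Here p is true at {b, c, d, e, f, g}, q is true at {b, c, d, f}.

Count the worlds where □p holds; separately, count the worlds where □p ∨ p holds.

6 and 7

For □p:
a: successors {b, c}; p there: b:T, c:T. ✓
b: successors {c}; p there: c:T. ✓
c: successors {d}; p there: d:T. ✓
d: successors {e}; p there: e:T. ✓
e: successors {f}; p there: f:T. ✓
f: successors {g}; p there: g:T. ✓
g: successors {a}; p there: a:F. ✗
— 6 worlds.
For □p ∨ p:
a: □p is T, p is F. ✓
b: □p is T, p is T. ✓
c: □p is T, p is T. ✓
d: □p is T, p is T. ✓
e: □p is T, p is T. ✓
f: □p is T, p is T. ✓
g: □p is F, p is T. ✓
— 7 worlds.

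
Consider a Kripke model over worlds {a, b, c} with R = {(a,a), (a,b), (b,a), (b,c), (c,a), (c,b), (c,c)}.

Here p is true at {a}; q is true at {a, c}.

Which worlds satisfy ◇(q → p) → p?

{a}

a: ◇(q → p) is T, p is T. ✓
b: ◇(q → p) is T, p is F. ✗
c: ◇(q → p) is T, p is F. ✗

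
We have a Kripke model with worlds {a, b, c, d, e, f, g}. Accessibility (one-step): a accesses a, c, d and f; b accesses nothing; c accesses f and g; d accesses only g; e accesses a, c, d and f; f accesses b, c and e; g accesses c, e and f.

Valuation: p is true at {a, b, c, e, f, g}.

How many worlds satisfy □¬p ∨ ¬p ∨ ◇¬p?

4

a: □¬p is F, ¬p ∨ ◇¬p is T. ✓
b: □¬p is T, ¬p ∨ ◇¬p is F. ✓
c: □¬p is F, ¬p ∨ ◇¬p is F. ✗
d: □¬p is F, ¬p ∨ ◇¬p is T. ✓
e: □¬p is F, ¬p ∨ ◇¬p is T. ✓
f: □¬p is F, ¬p ∨ ◇¬p is F. ✗
g: □¬p is F, ¬p ∨ ◇¬p is F. ✗
Satisfying worlds: {a, b, d, e}.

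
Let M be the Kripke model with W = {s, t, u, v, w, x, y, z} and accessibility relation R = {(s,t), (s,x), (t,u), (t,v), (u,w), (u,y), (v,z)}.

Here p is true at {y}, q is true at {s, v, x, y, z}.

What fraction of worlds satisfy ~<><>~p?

s: <><>~p is T. ✗
t: <><>~p is T. ✗
u: <><>~p is F. ✓
v: <><>~p is F. ✓
w: <><>~p is F. ✓
x: <><>~p is F. ✓
y: <><>~p is F. ✓
z: <><>~p is F. ✓
That's 6 of 8 worlds, so 6/8 = 3/4.

3/4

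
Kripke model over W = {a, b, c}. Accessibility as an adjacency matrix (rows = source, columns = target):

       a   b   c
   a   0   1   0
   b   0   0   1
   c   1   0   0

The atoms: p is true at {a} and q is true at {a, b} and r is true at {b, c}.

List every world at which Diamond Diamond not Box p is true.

a: successors {b}; Diamond not Box p there: b:F. ✗
b: successors {c}; Diamond not Box p there: c:T. ✓
c: successors {a}; Diamond not Box p there: a:T. ✓

{b, c}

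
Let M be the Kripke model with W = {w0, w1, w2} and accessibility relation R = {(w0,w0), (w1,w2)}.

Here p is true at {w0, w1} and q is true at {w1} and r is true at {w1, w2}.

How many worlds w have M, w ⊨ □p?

2

w0: successors {w0}; p there: w0:T. ✓
w1: successors {w2}; p there: w2:F. ✗
w2: no successors, so □p holds vacuously. ✓
Satisfying worlds: {w0, w2}.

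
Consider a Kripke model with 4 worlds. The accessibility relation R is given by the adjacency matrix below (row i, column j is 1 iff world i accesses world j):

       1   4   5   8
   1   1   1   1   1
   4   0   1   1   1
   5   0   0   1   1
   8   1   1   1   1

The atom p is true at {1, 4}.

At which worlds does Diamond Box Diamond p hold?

∅

1: successors {1, 4, 5, 8}; Box Diamond p there: 1:F, 4:F, 5:F, 8:F. ✗
4: successors {4, 5, 8}; Box Diamond p there: 4:F, 5:F, 8:F. ✗
5: successors {5, 8}; Box Diamond p there: 5:F, 8:F. ✗
8: successors {1, 4, 5, 8}; Box Diamond p there: 1:F, 4:F, 5:F, 8:F. ✗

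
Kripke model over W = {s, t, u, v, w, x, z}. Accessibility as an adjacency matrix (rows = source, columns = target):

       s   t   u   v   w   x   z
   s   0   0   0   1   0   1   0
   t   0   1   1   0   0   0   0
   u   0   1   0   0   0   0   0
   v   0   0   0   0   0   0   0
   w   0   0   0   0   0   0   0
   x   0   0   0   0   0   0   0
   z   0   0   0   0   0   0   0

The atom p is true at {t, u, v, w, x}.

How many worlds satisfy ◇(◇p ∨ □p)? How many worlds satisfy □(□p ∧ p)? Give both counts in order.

For ◇(◇p ∨ □p):
s: successors {v, x}; ◇p ∨ □p there: v:T, x:T. ✓
t: successors {t, u}; ◇p ∨ □p there: t:T, u:T. ✓
u: successors {t}; ◇p ∨ □p there: t:T. ✓
v: no successors, so ◇(◇p ∨ □p) fails. ✗
w: no successors, so ◇(◇p ∨ □p) fails. ✗
x: no successors, so ◇(◇p ∨ □p) fails. ✗
z: no successors, so ◇(◇p ∨ □p) fails. ✗
— 3 worlds.
For □(□p ∧ p):
s: successors {v, x}; □p ∧ p there: v:T, x:T. ✓
t: successors {t, u}; □p ∧ p there: t:T, u:T. ✓
u: successors {t}; □p ∧ p there: t:T. ✓
v: no successors, so □(□p ∧ p) holds vacuously. ✓
w: no successors, so □(□p ∧ p) holds vacuously. ✓
x: no successors, so □(□p ∧ p) holds vacuously. ✓
z: no successors, so □(□p ∧ p) holds vacuously. ✓
— 7 worlds.

3 and 7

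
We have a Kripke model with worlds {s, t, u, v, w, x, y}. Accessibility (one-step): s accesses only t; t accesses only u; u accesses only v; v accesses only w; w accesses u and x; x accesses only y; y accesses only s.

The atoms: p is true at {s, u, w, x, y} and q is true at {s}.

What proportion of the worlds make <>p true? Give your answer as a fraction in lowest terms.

5/7

s: successors {t}; p there: t:F. ✗
t: successors {u}; p there: u:T. ✓
u: successors {v}; p there: v:F. ✗
v: successors {w}; p there: w:T. ✓
w: successors {u, x}; p there: u:T, x:T. ✓
x: successors {y}; p there: y:T. ✓
y: successors {s}; p there: s:T. ✓
That's 5 of 7 worlds, so 5/7.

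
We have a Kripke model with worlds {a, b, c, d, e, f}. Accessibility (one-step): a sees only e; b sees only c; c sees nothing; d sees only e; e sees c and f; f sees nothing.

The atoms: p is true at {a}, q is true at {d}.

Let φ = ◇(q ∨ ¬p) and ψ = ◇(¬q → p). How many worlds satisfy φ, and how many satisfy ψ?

For ◇(q ∨ ¬p):
a: successors {e}; q ∨ ¬p there: e:T. ✓
b: successors {c}; q ∨ ¬p there: c:T. ✓
c: no successors, so ◇(q ∨ ¬p) fails. ✗
d: successors {e}; q ∨ ¬p there: e:T. ✓
e: successors {c, f}; q ∨ ¬p there: c:T, f:T. ✓
f: no successors, so ◇(q ∨ ¬p) fails. ✗
— 4 worlds.
For ◇(¬q → p):
a: successors {e}; ¬q → p there: e:F. ✗
b: successors {c}; ¬q → p there: c:F. ✗
c: no successors, so ◇(¬q → p) fails. ✗
d: successors {e}; ¬q → p there: e:F. ✗
e: successors {c, f}; ¬q → p there: c:F, f:F. ✗
f: no successors, so ◇(¬q → p) fails. ✗
— 0 worlds.

4 and 0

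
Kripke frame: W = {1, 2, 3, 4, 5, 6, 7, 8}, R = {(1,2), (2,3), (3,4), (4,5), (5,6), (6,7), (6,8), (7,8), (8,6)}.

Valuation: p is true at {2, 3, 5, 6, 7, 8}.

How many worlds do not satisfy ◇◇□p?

1: successors {2}; ◇□p there: 2:F. ✗
2: successors {3}; ◇□p there: 3:T. ✓
3: successors {4}; ◇□p there: 4:T. ✓
4: successors {5}; ◇□p there: 5:T. ✓
5: successors {6}; ◇□p there: 6:T. ✓
6: successors {7, 8}; ◇□p there: 7:T, 8:T. ✓
7: successors {8}; ◇□p there: 8:T. ✓
8: successors {6}; ◇□p there: 6:T. ✓
Satisfying worlds: {2, 3, 4, 5, 6, 7, 8}.
So ◇◇□p fails at the other 1 world.

1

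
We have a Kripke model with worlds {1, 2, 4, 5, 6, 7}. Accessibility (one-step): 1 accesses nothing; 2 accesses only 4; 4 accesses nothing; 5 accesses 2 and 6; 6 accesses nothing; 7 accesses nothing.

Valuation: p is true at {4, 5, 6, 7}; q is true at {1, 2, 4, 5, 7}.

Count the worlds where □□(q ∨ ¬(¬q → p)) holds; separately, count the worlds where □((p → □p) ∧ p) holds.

For □□(q ∨ ¬(¬q → p)):
1: no successors, so □□(q ∨ ¬(¬q → p)) holds vacuously. ✓
2: successors {4}; □(q ∨ ¬(¬q → p)) there: 4:T. ✓
4: no successors, so □□(q ∨ ¬(¬q → p)) holds vacuously. ✓
5: successors {2, 6}; □(q ∨ ¬(¬q → p)) there: 2:T, 6:T. ✓
6: no successors, so □□(q ∨ ¬(¬q → p)) holds vacuously. ✓
7: no successors, so □□(q ∨ ¬(¬q → p)) holds vacuously. ✓
— 6 worlds.
For □((p → □p) ∧ p):
1: no successors, so □((p → □p) ∧ p) holds vacuously. ✓
2: successors {4}; (p → □p) ∧ p there: 4:T. ✓
4: no successors, so □((p → □p) ∧ p) holds vacuously. ✓
5: successors {2, 6}; (p → □p) ∧ p there: 2:F, 6:T. ✗
6: no successors, so □((p → □p) ∧ p) holds vacuously. ✓
7: no successors, so □((p → □p) ∧ p) holds vacuously. ✓
— 5 worlds.

6 and 5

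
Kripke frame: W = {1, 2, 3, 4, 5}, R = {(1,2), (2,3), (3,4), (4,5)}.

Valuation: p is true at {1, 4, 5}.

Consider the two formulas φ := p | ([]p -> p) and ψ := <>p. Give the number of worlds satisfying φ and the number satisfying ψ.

4 and 2

For p | ([]p -> p):
1: p is T, []p -> p is T. ✓
2: p is F, []p -> p is T. ✓
3: p is F, []p -> p is F. ✗
4: p is T, []p -> p is T. ✓
5: p is T, []p -> p is T. ✓
— 4 worlds.
For <>p:
1: successors {2}; p there: 2:F. ✗
2: successors {3}; p there: 3:F. ✗
3: successors {4}; p there: 4:T. ✓
4: successors {5}; p there: 5:T. ✓
5: no successors, so <>p fails. ✗
— 2 worlds.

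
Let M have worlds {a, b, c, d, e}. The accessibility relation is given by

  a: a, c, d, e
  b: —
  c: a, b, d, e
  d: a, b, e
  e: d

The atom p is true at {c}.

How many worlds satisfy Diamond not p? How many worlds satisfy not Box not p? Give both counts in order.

4 and 1

For Diamond not p:
a: successors {a, c, d, e}; not p there: a:T, c:F, d:T, e:T. ✓
b: no successors, so Diamond not p fails. ✗
c: successors {a, b, d, e}; not p there: a:T, b:T, d:T, e:T. ✓
d: successors {a, b, e}; not p there: a:T, b:T, e:T. ✓
e: successors {d}; not p there: d:T. ✓
— 4 worlds.
For not Box not p:
a: Box not p is F. ✓
b: Box not p is T. ✗
c: Box not p is T. ✗
d: Box not p is T. ✗
e: Box not p is T. ✗
— 1 world.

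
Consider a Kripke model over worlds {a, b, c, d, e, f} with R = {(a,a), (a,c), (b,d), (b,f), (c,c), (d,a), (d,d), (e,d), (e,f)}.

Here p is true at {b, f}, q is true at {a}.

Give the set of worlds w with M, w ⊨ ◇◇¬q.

{a, b, c, d, e}

a: successors {a, c}; ◇¬q there: a:T, c:T. ✓
b: successors {d, f}; ◇¬q there: d:T, f:F. ✓
c: successors {c}; ◇¬q there: c:T. ✓
d: successors {a, d}; ◇¬q there: a:T, d:T. ✓
e: successors {d, f}; ◇¬q there: d:T, f:F. ✓
f: no successors, so ◇◇¬q fails. ✗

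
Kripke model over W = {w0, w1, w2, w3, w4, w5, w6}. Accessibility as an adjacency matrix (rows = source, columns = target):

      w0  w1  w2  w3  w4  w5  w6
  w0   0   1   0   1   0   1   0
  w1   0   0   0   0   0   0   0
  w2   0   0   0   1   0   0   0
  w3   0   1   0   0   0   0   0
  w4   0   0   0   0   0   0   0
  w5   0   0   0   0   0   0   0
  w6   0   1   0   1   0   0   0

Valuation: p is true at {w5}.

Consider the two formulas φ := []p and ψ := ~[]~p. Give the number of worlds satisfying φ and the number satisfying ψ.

For []p:
w0: successors {w1, w3, w5}; p there: w1:F, w3:F, w5:T. ✗
w1: no successors, so []p holds vacuously. ✓
w2: successors {w3}; p there: w3:F. ✗
w3: successors {w1}; p there: w1:F. ✗
w4: no successors, so []p holds vacuously. ✓
w5: no successors, so []p holds vacuously. ✓
w6: successors {w1, w3}; p there: w1:F, w3:F. ✗
— 3 worlds.
For ~[]~p:
w0: []~p is F. ✓
w1: []~p is T. ✗
w2: []~p is T. ✗
w3: []~p is T. ✗
w4: []~p is T. ✗
w5: []~p is T. ✗
w6: []~p is T. ✗
— 1 world.

3 and 1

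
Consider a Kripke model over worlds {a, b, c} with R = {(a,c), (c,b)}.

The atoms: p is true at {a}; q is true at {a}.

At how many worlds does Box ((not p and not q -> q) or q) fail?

2

a: successors {c}; (not p and not q -> q) or q there: c:F. ✗
b: no successors, so Box ((not p and not q -> q) or q) holds vacuously. ✓
c: successors {b}; (not p and not q -> q) or q there: b:F. ✗
Satisfying worlds: {b}.
So Box ((not p and not q -> q) or q) fails at the other 2 worlds.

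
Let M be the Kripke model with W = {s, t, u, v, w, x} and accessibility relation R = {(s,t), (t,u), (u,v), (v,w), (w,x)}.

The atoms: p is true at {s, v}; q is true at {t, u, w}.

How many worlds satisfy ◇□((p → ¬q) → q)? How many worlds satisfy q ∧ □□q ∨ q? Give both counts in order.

For ◇□((p → ¬q) → q):
s: successors {t}; □((p → ¬q) → q) there: t:T. ✓
t: successors {u}; □((p → ¬q) → q) there: u:F. ✗
u: successors {v}; □((p → ¬q) → q) there: v:T. ✓
v: successors {w}; □((p → ¬q) → q) there: w:F. ✗
w: successors {x}; □((p → ¬q) → q) there: x:T. ✓
x: no successors, so ◇□((p → ¬q) → q) fails. ✗
— 3 worlds.
For q ∧ □□q ∨ q:
s: q ∧ □□q is F, q is F. ✗
t: q ∧ □□q is F, q is T. ✓
u: q ∧ □□q is T, q is T. ✓
v: q ∧ □□q is F, q is F. ✗
w: q ∧ □□q is T, q is T. ✓
x: q ∧ □□q is F, q is F. ✗
— 3 worlds.

3 and 3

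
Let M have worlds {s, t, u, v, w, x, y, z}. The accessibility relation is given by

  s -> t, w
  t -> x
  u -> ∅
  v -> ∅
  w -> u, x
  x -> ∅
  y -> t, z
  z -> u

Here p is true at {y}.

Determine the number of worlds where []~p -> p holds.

s: []~p is T, p is F. ✗
t: []~p is T, p is F. ✗
u: []~p is T, p is F. ✗
v: []~p is T, p is F. ✗
w: []~p is T, p is F. ✗
x: []~p is T, p is F. ✗
y: []~p is T, p is T. ✓
z: []~p is T, p is F. ✗
Satisfying worlds: {y}.

1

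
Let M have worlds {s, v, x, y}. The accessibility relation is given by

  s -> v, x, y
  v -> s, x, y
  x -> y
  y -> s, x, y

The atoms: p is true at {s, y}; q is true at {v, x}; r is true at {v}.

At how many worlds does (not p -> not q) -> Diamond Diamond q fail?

0

s: not p -> not q is T, Diamond Diamond q is T. ✓
v: not p -> not q is F, Diamond Diamond q is T. ✓
x: not p -> not q is F, Diamond Diamond q is T. ✓
y: not p -> not q is T, Diamond Diamond q is T. ✓
Satisfying worlds: {s, v, x, y}.
So (not p -> not q) -> Diamond Diamond q fails at the other 0 worlds.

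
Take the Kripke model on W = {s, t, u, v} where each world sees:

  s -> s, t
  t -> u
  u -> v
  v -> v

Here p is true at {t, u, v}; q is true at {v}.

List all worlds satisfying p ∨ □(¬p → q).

s: p is F, □(¬p → q) is F. ✗
t: p is T, □(¬p → q) is T. ✓
u: p is T, □(¬p → q) is T. ✓
v: p is T, □(¬p → q) is T. ✓

{t, u, v}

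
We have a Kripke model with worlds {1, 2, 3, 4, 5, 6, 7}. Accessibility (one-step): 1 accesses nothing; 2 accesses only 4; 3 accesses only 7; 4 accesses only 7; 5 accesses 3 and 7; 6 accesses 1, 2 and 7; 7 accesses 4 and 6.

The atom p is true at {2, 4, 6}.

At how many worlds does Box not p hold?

1: no successors, so Box not p holds vacuously. ✓
2: successors {4}; not p there: 4:F. ✗
3: successors {7}; not p there: 7:T. ✓
4: successors {7}; not p there: 7:T. ✓
5: successors {3, 7}; not p there: 3:T, 7:T. ✓
6: successors {1, 2, 7}; not p there: 1:T, 2:F, 7:T. ✗
7: successors {4, 6}; not p there: 4:F, 6:F. ✗
Satisfying worlds: {1, 3, 4, 5}.

4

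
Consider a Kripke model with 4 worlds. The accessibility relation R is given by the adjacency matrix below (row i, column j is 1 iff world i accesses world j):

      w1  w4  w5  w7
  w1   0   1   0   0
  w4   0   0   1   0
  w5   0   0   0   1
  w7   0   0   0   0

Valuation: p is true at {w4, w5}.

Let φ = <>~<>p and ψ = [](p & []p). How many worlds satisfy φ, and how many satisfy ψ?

2 and 2

For <>~<>p:
w1: successors {w4}; ~<>p there: w4:F. ✗
w4: successors {w5}; ~<>p there: w5:T. ✓
w5: successors {w7}; ~<>p there: w7:T. ✓
w7: no successors, so <>~<>p fails. ✗
— 2 worlds.
For [](p & []p):
w1: successors {w4}; p & []p there: w4:T. ✓
w4: successors {w5}; p & []p there: w5:F. ✗
w5: successors {w7}; p & []p there: w7:F. ✗
w7: no successors, so [](p & []p) holds vacuously. ✓
— 2 worlds.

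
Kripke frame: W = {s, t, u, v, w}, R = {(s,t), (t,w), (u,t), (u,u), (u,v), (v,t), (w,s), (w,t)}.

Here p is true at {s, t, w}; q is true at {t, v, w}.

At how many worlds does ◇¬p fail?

4

s: successors {t}; ¬p there: t:F. ✗
t: successors {w}; ¬p there: w:F. ✗
u: successors {t, u, v}; ¬p there: t:F, u:T, v:T. ✓
v: successors {t}; ¬p there: t:F. ✗
w: successors {s, t}; ¬p there: s:F, t:F. ✗
Satisfying worlds: {u}.
So ◇¬p fails at the other 4 worlds.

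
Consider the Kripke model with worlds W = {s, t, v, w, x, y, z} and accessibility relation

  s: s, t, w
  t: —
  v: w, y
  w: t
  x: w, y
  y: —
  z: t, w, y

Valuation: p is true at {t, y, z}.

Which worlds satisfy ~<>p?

{t, y}

s: <>p is T. ✗
t: <>p is F. ✓
v: <>p is T. ✗
w: <>p is T. ✗
x: <>p is T. ✗
y: <>p is F. ✓
z: <>p is T. ✗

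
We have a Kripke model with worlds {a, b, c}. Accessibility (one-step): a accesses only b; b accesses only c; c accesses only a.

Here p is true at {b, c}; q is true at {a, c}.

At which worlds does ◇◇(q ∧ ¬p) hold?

{b}

a: successors {b}; ◇(q ∧ ¬p) there: b:F. ✗
b: successors {c}; ◇(q ∧ ¬p) there: c:T. ✓
c: successors {a}; ◇(q ∧ ¬p) there: a:F. ✗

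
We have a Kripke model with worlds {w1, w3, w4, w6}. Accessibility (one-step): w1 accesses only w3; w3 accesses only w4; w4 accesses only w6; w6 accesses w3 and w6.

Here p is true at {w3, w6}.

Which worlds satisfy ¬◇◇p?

w1: ◇◇p is F. ✓
w3: ◇◇p is T. ✗
w4: ◇◇p is T. ✗
w6: ◇◇p is T. ✗

{w1}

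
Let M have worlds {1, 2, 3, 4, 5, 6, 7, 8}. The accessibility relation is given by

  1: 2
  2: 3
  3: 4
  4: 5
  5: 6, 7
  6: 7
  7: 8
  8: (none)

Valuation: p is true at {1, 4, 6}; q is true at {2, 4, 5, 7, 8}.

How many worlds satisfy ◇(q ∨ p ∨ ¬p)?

7

1: successors {2}; q ∨ p ∨ ¬p there: 2:T. ✓
2: successors {3}; q ∨ p ∨ ¬p there: 3:T. ✓
3: successors {4}; q ∨ p ∨ ¬p there: 4:T. ✓
4: successors {5}; q ∨ p ∨ ¬p there: 5:T. ✓
5: successors {6, 7}; q ∨ p ∨ ¬p there: 6:T, 7:T. ✓
6: successors {7}; q ∨ p ∨ ¬p there: 7:T. ✓
7: successors {8}; q ∨ p ∨ ¬p there: 8:T. ✓
8: no successors, so ◇(q ∨ p ∨ ¬p) fails. ✗
Satisfying worlds: {1, 2, 3, 4, 5, 6, 7}.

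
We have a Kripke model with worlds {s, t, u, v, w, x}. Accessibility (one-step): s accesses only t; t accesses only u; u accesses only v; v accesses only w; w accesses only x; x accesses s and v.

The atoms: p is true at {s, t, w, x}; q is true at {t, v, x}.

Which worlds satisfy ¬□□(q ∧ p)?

s: □□(q ∧ p) is F. ✓
t: □□(q ∧ p) is F. ✓
u: □□(q ∧ p) is F. ✓
v: □□(q ∧ p) is T. ✗
w: □□(q ∧ p) is F. ✓
x: □□(q ∧ p) is F. ✓

{s, t, u, w, x}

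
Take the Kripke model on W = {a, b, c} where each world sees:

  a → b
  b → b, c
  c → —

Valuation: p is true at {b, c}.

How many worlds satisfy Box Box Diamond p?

a: successors {b}; Box Diamond p there: b:F. ✗
b: successors {b, c}; Box Diamond p there: b:F, c:T. ✗
c: no successors, so Box Box Diamond p holds vacuously. ✓
Satisfying worlds: {c}.

1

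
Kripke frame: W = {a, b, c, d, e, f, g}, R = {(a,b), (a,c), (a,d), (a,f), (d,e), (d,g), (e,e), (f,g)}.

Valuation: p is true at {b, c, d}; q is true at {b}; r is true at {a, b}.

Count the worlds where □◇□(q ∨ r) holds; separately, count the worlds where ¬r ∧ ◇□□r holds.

For □◇□(q ∨ r):
a: successors {b, c, d, f}; ◇□(q ∨ r) there: b:F, c:F, d:T, f:T. ✗
b: no successors, so □◇□(q ∨ r) holds vacuously. ✓
c: no successors, so □◇□(q ∨ r) holds vacuously. ✓
d: successors {e, g}; ◇□(q ∨ r) there: e:F, g:F. ✗
e: successors {e}; ◇□(q ∨ r) there: e:F. ✗
f: successors {g}; ◇□(q ∨ r) there: g:F. ✗
g: no successors, so □◇□(q ∨ r) holds vacuously. ✓
— 3 worlds.
For ¬r ∧ ◇□□r:
a: ¬r is F, ◇□□r is T. ✗
b: ¬r is F, ◇□□r is F. ✗
c: ¬r is T, ◇□□r is F. ✗
d: ¬r is T, ◇□□r is T. ✓
e: ¬r is T, ◇□□r is F. ✗
f: ¬r is T, ◇□□r is T. ✓
g: ¬r is T, ◇□□r is F. ✗
— 2 worlds.

3 and 2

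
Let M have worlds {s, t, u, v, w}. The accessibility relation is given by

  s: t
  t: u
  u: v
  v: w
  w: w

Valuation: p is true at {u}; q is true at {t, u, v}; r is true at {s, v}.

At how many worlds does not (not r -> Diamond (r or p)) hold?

1

s: not r -> Diamond (r or p) is T. ✗
t: not r -> Diamond (r or p) is T. ✗
u: not r -> Diamond (r or p) is T. ✗
v: not r -> Diamond (r or p) is T. ✗
w: not r -> Diamond (r or p) is F. ✓
Satisfying worlds: {w}.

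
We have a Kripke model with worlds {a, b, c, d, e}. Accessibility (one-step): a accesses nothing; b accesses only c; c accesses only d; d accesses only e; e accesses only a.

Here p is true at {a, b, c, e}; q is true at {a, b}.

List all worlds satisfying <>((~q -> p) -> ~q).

{b, c, d}

a: no successors, so <>((~q -> p) -> ~q) fails. ✗
b: successors {c}; (~q -> p) -> ~q there: c:T. ✓
c: successors {d}; (~q -> p) -> ~q there: d:T. ✓
d: successors {e}; (~q -> p) -> ~q there: e:T. ✓
e: successors {a}; (~q -> p) -> ~q there: a:F. ✗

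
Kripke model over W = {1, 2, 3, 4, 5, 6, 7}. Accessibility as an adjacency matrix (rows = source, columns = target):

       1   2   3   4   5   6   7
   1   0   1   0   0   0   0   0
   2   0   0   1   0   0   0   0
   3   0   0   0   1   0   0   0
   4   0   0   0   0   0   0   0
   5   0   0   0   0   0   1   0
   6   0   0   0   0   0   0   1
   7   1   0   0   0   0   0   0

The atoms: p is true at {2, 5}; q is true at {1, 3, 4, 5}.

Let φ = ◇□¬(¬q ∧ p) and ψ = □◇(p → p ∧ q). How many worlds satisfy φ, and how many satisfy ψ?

5 and 5

For ◇□¬(¬q ∧ p):
1: successors {2}; □¬(¬q ∧ p) there: 2:T. ✓
2: successors {3}; □¬(¬q ∧ p) there: 3:T. ✓
3: successors {4}; □¬(¬q ∧ p) there: 4:T. ✓
4: no successors, so ◇□¬(¬q ∧ p) fails. ✗
5: successors {6}; □¬(¬q ∧ p) there: 6:T. ✓
6: successors {7}; □¬(¬q ∧ p) there: 7:T. ✓
7: successors {1}; □¬(¬q ∧ p) there: 1:F. ✗
— 5 worlds.
For □◇(p → p ∧ q):
1: successors {2}; ◇(p → p ∧ q) there: 2:T. ✓
2: successors {3}; ◇(p → p ∧ q) there: 3:T. ✓
3: successors {4}; ◇(p → p ∧ q) there: 4:F. ✗
4: no successors, so □◇(p → p ∧ q) holds vacuously. ✓
5: successors {6}; ◇(p → p ∧ q) there: 6:T. ✓
6: successors {7}; ◇(p → p ∧ q) there: 7:T. ✓
7: successors {1}; ◇(p → p ∧ q) there: 1:F. ✗
— 5 worlds.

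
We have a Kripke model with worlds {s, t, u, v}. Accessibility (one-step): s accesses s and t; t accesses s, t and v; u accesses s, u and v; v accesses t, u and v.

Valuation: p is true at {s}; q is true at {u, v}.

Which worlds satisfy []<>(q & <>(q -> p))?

s: successors {s, t}; <>(q & <>(q -> p)) there: s:F, t:T. ✗
t: successors {s, t, v}; <>(q & <>(q -> p)) there: s:F, t:T, v:T. ✗
u: successors {s, u, v}; <>(q & <>(q -> p)) there: s:F, u:T, v:T. ✗
v: successors {t, u, v}; <>(q & <>(q -> p)) there: t:T, u:T, v:T. ✓

{v}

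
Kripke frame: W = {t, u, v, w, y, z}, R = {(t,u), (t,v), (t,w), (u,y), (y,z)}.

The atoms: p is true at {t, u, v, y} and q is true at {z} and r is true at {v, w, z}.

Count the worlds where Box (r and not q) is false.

3

t: successors {u, v, w}; r and not q there: u:F, v:T, w:T. ✗
u: successors {y}; r and not q there: y:F. ✗
v: no successors, so Box (r and not q) holds vacuously. ✓
w: no successors, so Box (r and not q) holds vacuously. ✓
y: successors {z}; r and not q there: z:F. ✗
z: no successors, so Box (r and not q) holds vacuously. ✓
Satisfying worlds: {v, w, z}.
So Box (r and not q) fails at the other 3 worlds.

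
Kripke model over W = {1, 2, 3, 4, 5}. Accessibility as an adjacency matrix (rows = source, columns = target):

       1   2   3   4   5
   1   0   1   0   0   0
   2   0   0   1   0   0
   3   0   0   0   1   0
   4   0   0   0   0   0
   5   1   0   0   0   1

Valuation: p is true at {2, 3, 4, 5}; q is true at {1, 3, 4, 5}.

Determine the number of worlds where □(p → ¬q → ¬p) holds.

4

1: successors {2}; p → ¬q → ¬p there: 2:F. ✗
2: successors {3}; p → ¬q → ¬p there: 3:T. ✓
3: successors {4}; p → ¬q → ¬p there: 4:T. ✓
4: no successors, so □(p → ¬q → ¬p) holds vacuously. ✓
5: successors {1, 5}; p → ¬q → ¬p there: 1:T, 5:T. ✓
Satisfying worlds: {2, 3, 4, 5}.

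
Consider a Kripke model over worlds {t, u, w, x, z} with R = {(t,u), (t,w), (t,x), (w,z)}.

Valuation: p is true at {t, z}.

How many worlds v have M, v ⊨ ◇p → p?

4

t: ◇p is F, p is T. ✓
u: ◇p is F, p is F. ✓
w: ◇p is T, p is F. ✗
x: ◇p is F, p is F. ✓
z: ◇p is F, p is T. ✓
Satisfying worlds: {t, u, x, z}.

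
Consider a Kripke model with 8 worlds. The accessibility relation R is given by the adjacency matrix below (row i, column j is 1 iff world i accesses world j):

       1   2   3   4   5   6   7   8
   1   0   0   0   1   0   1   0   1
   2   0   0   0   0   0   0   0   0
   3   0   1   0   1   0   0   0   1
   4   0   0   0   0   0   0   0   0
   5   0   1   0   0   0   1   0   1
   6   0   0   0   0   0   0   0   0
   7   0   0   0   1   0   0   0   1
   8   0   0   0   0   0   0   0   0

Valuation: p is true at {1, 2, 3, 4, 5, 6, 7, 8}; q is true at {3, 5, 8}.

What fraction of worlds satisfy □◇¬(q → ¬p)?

1/2

1: successors {4, 6, 8}; ◇¬(q → ¬p) there: 4:F, 6:F, 8:F. ✗
2: no successors, so □◇¬(q → ¬p) holds vacuously. ✓
3: successors {2, 4, 8}; ◇¬(q → ¬p) there: 2:F, 4:F, 8:F. ✗
4: no successors, so □◇¬(q → ¬p) holds vacuously. ✓
5: successors {2, 6, 8}; ◇¬(q → ¬p) there: 2:F, 6:F, 8:F. ✗
6: no successors, so □◇¬(q → ¬p) holds vacuously. ✓
7: successors {4, 8}; ◇¬(q → ¬p) there: 4:F, 8:F. ✗
8: no successors, so □◇¬(q → ¬p) holds vacuously. ✓
That's 4 of 8 worlds, so 4/8 = 1/2.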